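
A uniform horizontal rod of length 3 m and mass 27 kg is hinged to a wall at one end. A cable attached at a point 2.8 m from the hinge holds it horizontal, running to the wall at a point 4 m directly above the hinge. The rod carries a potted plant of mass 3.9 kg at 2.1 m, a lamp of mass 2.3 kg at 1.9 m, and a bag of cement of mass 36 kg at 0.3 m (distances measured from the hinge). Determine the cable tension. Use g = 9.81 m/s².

Taking torques about the hinge:
Beam weight: 27 × 9.81 = 264.9 N down at 1.5 m → arm 1.5 m, τ = 264.9 × 1.5 = 397.3 N·m clockwise.
Potted plant: 3.9 × 9.81 = 38.26 N down at 2.1 m → arm 2.1 m, τ = 38.26 × 2.1 = 80.35 N·m clockwise.
Lamp: 2.3 × 9.81 = 22.56 N down at 1.9 m → arm 1.9 m, τ = 22.56 × 1.9 = 42.86 N·m clockwise.
Bag of cement: 36 × 9.81 = 353.2 N down at 0.3 m → arm 0.3 m, τ = 353.2 × 0.3 = 106 N·m clockwise.
Total clockwise load moment = 626.5 N·m.
The cable tension T acts at 2.8 m; only its component perpendicular to the rod, T sinθ, produces torque. sinθ = h/√(h²+d²) = 4/√(4²+2.8²) = 0.8192.
For rotational equilibrium, T × 2.8 × 0.8192 = 626.5, so T = 626.5 / 2.294 = 273 N.

T ≈ 273 N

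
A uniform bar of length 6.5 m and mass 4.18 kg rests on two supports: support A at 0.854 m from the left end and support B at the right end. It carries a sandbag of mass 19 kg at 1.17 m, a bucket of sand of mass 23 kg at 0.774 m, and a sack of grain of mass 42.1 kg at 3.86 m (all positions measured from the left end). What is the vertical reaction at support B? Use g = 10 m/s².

R_B ≈ 249 N

Take moments about support A.
Beam weight: 4.18 × 10 = 41.8 N down at 3.25 m → arm 2.396 m, τ = 41.8 × 2.396 = 100.2 N·m clockwise.
Sandbag: 19 × 10 = 190 N down at 1.17 m → arm 0.316 m, τ = 190 × 0.316 = 60.04 N·m clockwise.
Bucket of sand: 23 × 10 = 230 N down at 0.774 m → arm 0.08 m, τ = 230 × 0.08 = 18.4 N·m counterclockwise.
Sack of grain: 42.1 × 10 = 421 N down at 3.86 m → arm 3.006 m, τ = 421 × 3.006 = 1266 N·m clockwise.
Net load moment about support A = 1408 N·m clockwise.
Reaction R at support B is upward at 6.5 m, arm 5.646 m → moment R × 5.646 counterclockwise.
Balancing moments: R × 5.646 = 1408, giving R = 249 N.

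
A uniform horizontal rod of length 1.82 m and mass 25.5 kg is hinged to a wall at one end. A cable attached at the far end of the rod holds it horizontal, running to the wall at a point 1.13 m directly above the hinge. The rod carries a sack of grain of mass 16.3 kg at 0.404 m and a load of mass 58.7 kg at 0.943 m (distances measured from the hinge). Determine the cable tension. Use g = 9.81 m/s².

T ≈ 870 N

About the hinge:
Beam weight: 25.5 × 9.81 = 250.2 N down at 0.91 m → arm 0.91 m, τ = 250.2 × 0.91 = 227.7 N·m clockwise.
Sack of grain: 16.3 × 9.81 = 159.9 N down at 0.404 m → arm 0.404 m, τ = 159.9 × 0.404 = 64.6 N·m clockwise.
Load: 58.7 × 9.81 = 575.8 N down at 0.943 m → arm 0.943 m, τ = 575.8 × 0.943 = 543 N·m clockwise.
Total clockwise load moment = 835.3 N·m.
The cable tension T acts at 1.82 m; only its component perpendicular to the rod, T sinθ, produces torque. sinθ = h/√(h²+d²) = 1.13/√(1.13²+1.82²) = 0.5275.
Στ = 0 ⇒ T × 1.82 × 0.5275 = 835.3 ⇒ T = 835.3 / 0.96 = 870 N.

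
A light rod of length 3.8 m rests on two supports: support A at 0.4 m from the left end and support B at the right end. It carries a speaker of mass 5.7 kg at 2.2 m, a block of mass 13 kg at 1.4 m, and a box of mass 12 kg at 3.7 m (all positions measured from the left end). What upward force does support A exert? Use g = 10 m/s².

About support B:
Speaker: 5.7 × 10 = 57 N down at 2.2 m → arm 1.6 m, τ = 57 × 1.6 = 91.2 N·m counterclockwise.
Block: 13 × 10 = 130 N down at 1.4 m → arm 2.4 m, τ = 130 × 2.4 = 312 N·m counterclockwise.
Box: 12 × 10 = 120 N down at 3.7 m → arm 0.1 m, τ = 120 × 0.1 = 12 N·m counterclockwise.
Net load moment about support B = 415.2 N·m counterclockwise.
Reaction R at support A is upward at 0.4 m, arm 3.4 m → moment R × 3.4 clockwise.
For rotational equilibrium, R × 3.4 = 415.2, so R = 122 N.

R_A ≈ 122 N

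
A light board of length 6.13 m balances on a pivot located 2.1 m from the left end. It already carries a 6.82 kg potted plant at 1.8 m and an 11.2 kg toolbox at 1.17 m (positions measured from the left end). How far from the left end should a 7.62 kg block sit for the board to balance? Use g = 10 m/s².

Choose the pivot (at 2.1 m from the left end) as the axis so the support reaction has zero arm there.
Potted plant: 6.82 × 10 = 68.2 N down at 1.8 m → arm 0.3 m, τ = 68.2 × 0.3 = 20.46 N·m counterclockwise.
Toolbox: 11.2 × 10 = 112 N down at 1.17 m → arm 0.93 m, τ = 112 × 0.93 = 104.2 N·m counterclockwise.
Net moment of existing loads = 124.7 N·m counterclockwise.
The block weighs 7.62 × 10 = 76.2 N and must supply an equal clockwise moment, so its lever arm about the pivot is 124.7 / 76.2 = 1.64 m.
That puts it at 2.1 + 1.64 = 3.74 m from the left end.

x ≈ 3.74 m from the left end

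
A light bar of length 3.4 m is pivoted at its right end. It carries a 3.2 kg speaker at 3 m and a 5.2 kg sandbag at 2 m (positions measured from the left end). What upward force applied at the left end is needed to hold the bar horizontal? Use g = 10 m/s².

F ≈ 25.2 N

Take moments about the right end.
Speaker: 3.2 × 10 = 32 N down at 3 m → arm 0.4 m, τ = 32 × 0.4 = 12.8 N·m counterclockwise.
Sandbag: 5.2 × 10 = 52 N down at 2 m → arm 1.4 m, τ = 52 × 1.4 = 72.8 N·m counterclockwise.
Net moment of the loads = 85.6 N·m counterclockwise.
The upward force F acts at the left end, arm 3.4 m, giving F × 3.4 clockwise.
Balancing moments: F × 3.4 = 85.6, giving F = 85.6 / 3.4 = 25.2 N.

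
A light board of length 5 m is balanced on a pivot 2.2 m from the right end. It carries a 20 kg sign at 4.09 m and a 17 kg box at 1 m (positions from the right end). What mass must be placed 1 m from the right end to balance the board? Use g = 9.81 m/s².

About the pivot (at 2.2 m from the right end):
Sign: 20 × 9.81 = 196.2 N down at 4.09 m → arm 1.89 m, τ = 196.2 × 1.89 = 370.8 N·m counterclockwise.
Box: 17 × 9.81 = 166.8 N down at 1 m → arm 1.2 m, τ = 166.8 × 1.2 = 200.2 N·m clockwise.
Net moment of known loads = 170.6 N·m counterclockwise.
An unknown mass m at 1 m has arm 1.2 m; its moment is m·g·1.2 clockwise.
Στ = 0 ⇒ m × 9.81 × 1.2 = 170.6 ⇒ m = 170.6 / (9.81 × 1.2) = 14.5 kg.

m ≈ 14.5 kg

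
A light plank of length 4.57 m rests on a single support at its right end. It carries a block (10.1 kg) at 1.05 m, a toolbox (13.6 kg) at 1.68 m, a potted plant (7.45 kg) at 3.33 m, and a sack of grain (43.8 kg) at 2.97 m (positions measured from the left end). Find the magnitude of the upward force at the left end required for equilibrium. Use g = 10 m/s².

Choose the right end as the axis so the unknown pivot reaction has zero arm there.
Block: 10.1 × 10 = 101 N down at 1.05 m → arm 3.52 m, τ = 101 × 3.52 = 355.5 N·m counterclockwise.
Toolbox: 13.6 × 10 = 136 N down at 1.68 m → arm 2.89 m, τ = 136 × 2.89 = 393 N·m counterclockwise.
Potted plant: 7.45 × 10 = 74.5 N down at 3.33 m → arm 1.24 m, τ = 74.5 × 1.24 = 92.38 N·m counterclockwise.
Sack of grain: 43.8 × 10 = 438 N down at 2.97 m → arm 1.6 m, τ = 438 × 1.6 = 700.8 N·m counterclockwise.
Net moment of the loads = 1542 N·m counterclockwise.
The upward force F acts at the left end, arm 4.57 m, giving F × 4.57 clockwise.
Setting net torque to zero: F × 4.57 = 1542 → F = 1542 / 4.57 = 337 N.

F ≈ 337 N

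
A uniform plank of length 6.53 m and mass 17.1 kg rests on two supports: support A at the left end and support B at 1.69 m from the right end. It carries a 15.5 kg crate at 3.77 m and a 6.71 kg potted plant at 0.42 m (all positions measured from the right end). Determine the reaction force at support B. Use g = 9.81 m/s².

Take moments about support A.
Beam weight: 17.1 × 9.81 = 167.8 N down at 3.265 m → arm 3.265 m, τ = 167.8 × 3.265 = 547.9 N·m clockwise.
Crate: 15.5 × 9.81 = 152.1 N down at 3.77 m → arm 2.76 m, τ = 152.1 × 2.76 = 419.8 N·m clockwise.
Potted plant: 6.71 × 9.81 = 65.83 N down at 0.42 m → arm 6.11 m, τ = 65.83 × 6.11 = 402.2 N·m clockwise.
Net load moment about support A = 1370 N·m clockwise.
Reaction R at support B is upward at 1.69 m, arm 4.84 m → moment R × 4.84 counterclockwise.
Setting net torque to zero: R × 4.84 = 1370 → R = 283 N.

R_B ≈ 283 N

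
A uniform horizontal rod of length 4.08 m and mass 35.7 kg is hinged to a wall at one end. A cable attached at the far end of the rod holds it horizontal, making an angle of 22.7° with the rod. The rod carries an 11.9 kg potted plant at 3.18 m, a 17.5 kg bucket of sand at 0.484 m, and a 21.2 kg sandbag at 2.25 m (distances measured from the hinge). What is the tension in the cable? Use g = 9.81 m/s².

T ≈ 1040 N

About the hinge:
Beam weight: 35.7 × 9.81 = 350.2 N down at 2.04 m → arm 2.04 m, τ = 350.2 × 2.04 = 714.4 N·m clockwise.
Potted plant: 11.9 × 9.81 = 116.7 N down at 3.18 m → arm 3.18 m, τ = 116.7 × 3.18 = 371.1 N·m clockwise.
Bucket of sand: 17.5 × 9.81 = 171.7 N down at 0.484 m → arm 0.484 m, τ = 171.7 × 0.484 = 83.1 N·m clockwise.
Sandbag: 21.2 × 9.81 = 208 N down at 2.25 m → arm 2.25 m, τ = 208 × 2.25 = 468 N·m clockwise.
Total clockwise load moment = 1637 N·m.
The cable tension T acts at 4.08 m; only its component perpendicular to the rod, T sinθ, produces torque. sin 22.7° = 0.3859.
Setting net torque to zero: T × 4.08 × 0.3859 = 1637 → T = 1637 / 1.574 = 1040 N.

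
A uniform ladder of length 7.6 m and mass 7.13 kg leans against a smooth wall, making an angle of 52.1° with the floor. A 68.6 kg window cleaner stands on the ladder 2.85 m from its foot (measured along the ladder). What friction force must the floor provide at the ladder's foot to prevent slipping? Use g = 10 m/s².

Taking torques about the foot of the ladder:
Ladder weight 7.13×10 = 71.3 N acts at 3.8 m along the ladder; its horizontal arm is 3.8·cos52.1° = 2.334 m → τ = 166.4 N·m clockwise.
Window cleaner: 68.6×10 = 686 N at 2.85 m → arm 1.751 m → τ = 1201 N·m clockwise.
Wall normal N acts horizontally at the top; its moment arm is the height L sinθ = 7.6·sin52.1° = 5.997 m, counterclockwise.
Balancing moments: N × 5.997 = 1367, giving N = 228 N.
ΣFx = 0: friction at the foot balances the wall's push, so f = N_wall = 228 N.

f ≈ 228 N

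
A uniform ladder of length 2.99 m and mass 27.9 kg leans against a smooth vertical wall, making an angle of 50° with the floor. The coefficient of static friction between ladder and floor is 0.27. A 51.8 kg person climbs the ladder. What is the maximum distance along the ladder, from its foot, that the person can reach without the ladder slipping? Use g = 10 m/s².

d ≈ 0.675 m

Taking torques about the foot of the ladder:
Ladder weight 27.9×10 = 279 N acts at 1.495 m along the ladder; its horizontal arm is 1.495·cos50° = 0.961 m → τ = 268.1 N·m clockwise.
Person weight 51.8×10 = 518 N at distance d → arm d·cos50° → τ = 518·d·0.6428 clockwise.
Wall normal N at the top has arm L sinθ = 2.29 m counterclockwise, so Στ = 0 gives N·2.29 = 268.1 + 333·d.
ΣFy = 0 ⇒ N_floor = 797 N, so the maximum friction is μ_s·N_floor = 0.27×797 = 215.2 N. ΣFx = 0 ⇒ N_wall = f, so at the slipping point N = 215.2 N.
Substituting: 215.2×2.29 = 268.1 + 333·d ⇒ d = (492.8 − 268.1) / 333 = 0.675 m.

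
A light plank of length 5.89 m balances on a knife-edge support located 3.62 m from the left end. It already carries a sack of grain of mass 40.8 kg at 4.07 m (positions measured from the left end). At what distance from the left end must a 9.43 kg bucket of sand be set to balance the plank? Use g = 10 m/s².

Taking torques about the knife-edge support (at 3.62 m from the left end):
Sack of grain: 40.8 × 10 = 408 N down at 4.07 m → arm 0.45 m, τ = 408 × 0.45 = 183.6 N·m clockwise.
Net moment of existing loads = 183.6 N·m clockwise.
The bucket of sand weighs 9.43 × 10 = 94.3 N and must supply an equal counterclockwise moment, so its lever arm about the knife-edge support is 183.6 / 94.3 = 1.95 m.
That puts it at 3.62 − 1.95 = 1.67 m from the left end.

x ≈ 1.67 m from the left end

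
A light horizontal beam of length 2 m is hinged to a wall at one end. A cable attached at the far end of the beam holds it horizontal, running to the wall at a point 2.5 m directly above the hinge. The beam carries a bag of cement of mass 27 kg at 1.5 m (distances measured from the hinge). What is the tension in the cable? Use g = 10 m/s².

T ≈ 259 N

Choose the hinge as the axis so the unknown hinge reaction has zero arm there.
Bag of cement: 27 × 10 = 270 N down at 1.5 m → arm 1.5 m, τ = 270 × 1.5 = 405 N·m clockwise.
Total clockwise load moment = 405 N·m.
The cable tension T acts at 2 m; only its component perpendicular to the beam, T sinθ, produces torque. sinθ = h/√(h²+d²) = 2.5/√(2.5²+2²) = 0.7809.
Setting net torque to zero: T × 2 × 0.7809 = 405 → T = 405 / 1.562 = 259 N.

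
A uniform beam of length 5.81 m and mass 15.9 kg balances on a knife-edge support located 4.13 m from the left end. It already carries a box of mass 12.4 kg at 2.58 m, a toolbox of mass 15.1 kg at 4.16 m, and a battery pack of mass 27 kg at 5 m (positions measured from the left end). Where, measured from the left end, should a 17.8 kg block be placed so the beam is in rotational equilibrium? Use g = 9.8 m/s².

About the knife-edge support (at 4.13 m from the left end):
Beam weight: 15.9 × 9.8 = 155.8 N down at 2.905 m → arm 1.225 m, τ = 155.8 × 1.225 = 190.9 N·m counterclockwise.
Box: 12.4 × 9.8 = 121.5 N down at 2.58 m → arm 1.55 m, τ = 121.5 × 1.55 = 188.3 N·m counterclockwise.
Toolbox: 15.1 × 9.8 = 148 N down at 4.16 m → arm 0.03 m, τ = 148 × 0.03 = 4.44 N·m clockwise.
Battery pack: 27 × 9.8 = 264.6 N down at 5 m → arm 0.87 m, τ = 264.6 × 0.87 = 230.2 N·m clockwise.
Net moment of existing loads = 144.6 N·m counterclockwise.
The block weighs 17.8 × 9.8 = 174.4 N and must supply an equal clockwise moment, so its lever arm about the knife-edge support is 144.6 / 174.4 = 0.829 m.
That puts it at 4.13 + 0.829 = 4.96 m from the left end.

x ≈ 4.96 m from the left end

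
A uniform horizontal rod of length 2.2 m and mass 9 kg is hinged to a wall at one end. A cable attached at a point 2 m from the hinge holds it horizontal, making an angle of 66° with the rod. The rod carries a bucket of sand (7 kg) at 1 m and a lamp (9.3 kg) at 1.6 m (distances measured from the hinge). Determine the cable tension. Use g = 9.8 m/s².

T ≈ 170 N

About the hinge:
Beam weight: 9 × 9.8 = 88.2 N down at 1.1 m → arm 1.1 m, τ = 88.2 × 1.1 = 97.02 N·m clockwise.
Bucket of sand: 7 × 9.8 = 68.6 N down at 1 m → arm 1 m, τ = 68.6 × 1 = 68.6 N·m clockwise.
Lamp: 9.3 × 9.8 = 91.14 N down at 1.6 m → arm 1.6 m, τ = 91.14 × 1.6 = 145.8 N·m clockwise.
Total clockwise load moment = 311.4 N·m.
The cable tension T acts at 2 m; only its component perpendicular to the rod, T sinθ, produces torque. sin 66° = 0.9135.
For rotational equilibrium, T × 2 × 0.9135 = 311.4, so T = 311.4 / 1.827 = 170 N.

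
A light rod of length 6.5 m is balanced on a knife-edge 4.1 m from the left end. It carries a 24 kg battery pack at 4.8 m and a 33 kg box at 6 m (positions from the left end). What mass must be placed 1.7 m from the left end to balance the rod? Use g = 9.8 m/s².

Take moments about the knife-edge (at 4.1 m from the left end).
Battery pack: 24 × 9.8 = 235.2 N down at 4.8 m → arm 0.7 m, τ = 235.2 × 0.7 = 164.6 N·m clockwise.
Box: 33 × 9.8 = 323.4 N down at 6 m → arm 1.9 m, τ = 323.4 × 1.9 = 614.5 N·m clockwise.
Net moment of known loads = 779.1 N·m clockwise.
An unknown mass m at 1.7 m has arm 2.4 m; its moment is m·g·2.4 counterclockwise.
For rotational equilibrium, m × 9.8 × 2.4 = 779.1, so m = 779.1 / (9.8 × 2.4) = 33.1 kg.

m ≈ 33.1 kg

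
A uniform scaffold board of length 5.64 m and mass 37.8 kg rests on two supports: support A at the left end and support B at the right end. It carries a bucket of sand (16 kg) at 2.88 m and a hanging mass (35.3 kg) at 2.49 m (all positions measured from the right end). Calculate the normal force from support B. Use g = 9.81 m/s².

R_B ≈ 456 N

Choose support A as the axis so its reaction then has zero moment arm.
Beam weight: 37.8 × 9.81 = 370.8 N down at 2.82 m → arm 2.82 m, τ = 370.8 × 2.82 = 1046 N·m clockwise.
Bucket of sand: 16 × 9.81 = 157 N down at 2.88 m → arm 2.76 m, τ = 157 × 2.76 = 433.3 N·m clockwise.
Hanging mass: 35.3 × 9.81 = 346.3 N down at 2.49 m → arm 3.15 m, τ = 346.3 × 3.15 = 1091 N·m clockwise.
Net load moment about support A = 2570 N·m clockwise.
Reaction R at support B is upward at 0 m, arm 5.64 m → moment R × 5.64 counterclockwise.
For rotational equilibrium, R × 5.64 = 2570, so R = 456 N.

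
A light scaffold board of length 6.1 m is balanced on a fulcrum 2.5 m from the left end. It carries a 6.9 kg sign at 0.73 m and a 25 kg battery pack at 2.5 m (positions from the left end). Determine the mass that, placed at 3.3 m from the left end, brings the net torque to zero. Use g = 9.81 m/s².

m ≈ 15.3 kg

Choose the fulcrum (at 2.5 m from the left end) as the axis so the support reaction has zero arm there.
Sign: 6.9 × 9.81 = 67.69 N down at 0.73 m → arm 1.77 m, τ = 67.69 × 1.77 = 119.8 N·m counterclockwise.
Battery pack: acts at the fulcrum, moment arm 0 → no torque.
Net moment of known loads = 119.8 N·m counterclockwise.
An unknown mass m at 3.3 m has arm 0.8 m; its moment is m·g·0.8 clockwise.
For rotational equilibrium, m × 9.81 × 0.8 = 119.8, so m = 119.8 / (9.81 × 0.8) = 15.3 kg.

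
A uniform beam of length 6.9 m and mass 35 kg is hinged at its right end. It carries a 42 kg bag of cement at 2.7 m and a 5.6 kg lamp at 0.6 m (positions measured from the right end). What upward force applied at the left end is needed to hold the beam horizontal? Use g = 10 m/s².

Choose the right end as the axis so the unknown pivot reaction has zero arm there.
Beam weight: 35 × 10 = 350 N down at 3.45 m → arm 3.45 m, τ = 350 × 3.45 = 1208 N·m counterclockwise.
Bag of cement: 42 × 10 = 420 N down at 2.7 m → arm 2.7 m, τ = 420 × 2.7 = 1134 N·m counterclockwise.
Lamp: 5.6 × 10 = 56 N down at 0.6 m → arm 0.6 m, τ = 56 × 0.6 = 33.6 N·m counterclockwise.
Net moment of the loads = 2376 N·m counterclockwise.
The upward force F acts at the left end, arm 6.9 m, giving F × 6.9 clockwise.
Balancing moments: F × 6.9 = 2376, giving F = 2376 / 6.9 = 344 N.

F ≈ 344 N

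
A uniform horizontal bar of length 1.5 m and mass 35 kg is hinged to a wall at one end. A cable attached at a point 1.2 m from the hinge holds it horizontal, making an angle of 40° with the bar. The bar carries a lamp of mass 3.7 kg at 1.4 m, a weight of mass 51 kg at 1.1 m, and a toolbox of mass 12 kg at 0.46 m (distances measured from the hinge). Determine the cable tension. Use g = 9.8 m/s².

T ≈ 1180 N

Taking torques about the hinge:
Beam weight: 35 × 9.8 = 343 N down at 0.75 m → arm 0.75 m, τ = 343 × 0.75 = 257.2 N·m clockwise.
Lamp: 3.7 × 9.8 = 36.26 N down at 1.4 m → arm 1.4 m, τ = 36.26 × 1.4 = 50.76 N·m clockwise.
Weight: 51 × 9.8 = 499.8 N down at 1.1 m → arm 1.1 m, τ = 499.8 × 1.1 = 549.8 N·m clockwise.
Toolbox: 12 × 9.8 = 117.6 N down at 0.46 m → arm 0.46 m, τ = 117.6 × 0.46 = 54.1 N·m clockwise.
Total clockwise load moment = 911.9 N·m.
The cable tension T acts at 1.2 m; only its component perpendicular to the bar, T sinθ, produces torque. sin 40° = 0.6428.
Στ = 0 ⇒ T × 1.2 × 0.6428 = 911.9 ⇒ T = 911.9 / 0.7714 = 1180 N.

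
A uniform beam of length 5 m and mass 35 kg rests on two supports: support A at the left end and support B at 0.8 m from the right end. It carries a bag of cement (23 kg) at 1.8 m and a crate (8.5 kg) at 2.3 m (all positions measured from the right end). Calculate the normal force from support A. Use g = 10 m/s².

Sum moments about support B (its reaction then has zero moment arm).
Beam weight: 35 × 10 = 350 N down at 2.5 m → arm 1.7 m, τ = 350 × 1.7 = 595 N·m counterclockwise.
Bag of cement: 23 × 10 = 230 N down at 1.8 m → arm 1 m, τ = 230 × 1 = 230 N·m counterclockwise.
Crate: 8.5 × 10 = 85 N down at 2.3 m → arm 1.5 m, τ = 85 × 1.5 = 127.5 N·m counterclockwise.
Net load moment about support B = 952.5 N·m counterclockwise.
Reaction R at support A is upward at 5 m, arm 4.2 m → moment R × 4.2 clockwise.
For rotational equilibrium, R × 4.2 = 952.5, so R = 227 N.

R_A ≈ 227 N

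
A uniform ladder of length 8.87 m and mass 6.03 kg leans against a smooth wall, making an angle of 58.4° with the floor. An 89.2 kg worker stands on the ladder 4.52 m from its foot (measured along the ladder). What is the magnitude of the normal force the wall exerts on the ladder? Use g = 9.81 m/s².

N_wall ≈ 293 N

About the foot of the ladder:
Ladder weight 6.03×9.81 = 59.15 N acts at 4.435 m along the ladder; its horizontal arm is 4.435·cos58.4° = 2.324 m → τ = 137.5 N·m clockwise.
Worker: 89.2×9.81 = 875.1 N at 4.52 m → arm 2.368 m → τ = 2072 N·m clockwise.
Wall normal N acts horizontally at the top; its moment arm is the height L sinθ = 8.87·sin58.4° = 7.555 m, counterclockwise.
For rotational equilibrium, N × 7.555 = 2210, so N = 293 N.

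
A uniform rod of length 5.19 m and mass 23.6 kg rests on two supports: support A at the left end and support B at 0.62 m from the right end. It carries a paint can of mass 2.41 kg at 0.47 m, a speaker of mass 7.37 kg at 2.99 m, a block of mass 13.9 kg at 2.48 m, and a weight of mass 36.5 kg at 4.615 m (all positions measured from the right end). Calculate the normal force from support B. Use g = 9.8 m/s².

R_B ≈ 316 N

Sum moments about support A (its reaction then has zero moment arm).
Beam weight: 23.6 × 9.8 = 231.3 N down at 2.595 m → arm 2.595 m, τ = 231.3 × 2.595 = 600.2 N·m clockwise.
Paint can: 2.41 × 9.8 = 23.62 N down at 0.47 m → arm 4.72 m, τ = 23.62 × 4.72 = 111.5 N·m clockwise.
Speaker: 7.37 × 9.8 = 72.23 N down at 2.99 m → arm 2.2 m, τ = 72.23 × 2.2 = 158.9 N·m clockwise.
Block: 13.9 × 9.8 = 136.2 N down at 2.48 m → arm 2.71 m, τ = 136.2 × 2.71 = 369.1 N·m clockwise.
Weight: 36.5 × 9.8 = 357.7 N down at 4.615 m → arm 0.575 m, τ = 357.7 × 0.575 = 205.7 N·m clockwise.
Net load moment about support A = 1445 N·m clockwise.
Reaction R at support B is upward at 0.62 m, arm 4.57 m → moment R × 4.57 counterclockwise.
For rotational equilibrium, R × 4.57 = 1445, so R = 316 N.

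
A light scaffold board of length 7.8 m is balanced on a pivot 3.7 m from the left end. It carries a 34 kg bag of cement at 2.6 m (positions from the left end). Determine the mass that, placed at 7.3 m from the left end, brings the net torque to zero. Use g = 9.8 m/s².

m ≈ 10.4 kg

About the pivot (at 3.7 m from the left end):
Bag of cement: 34 × 9.8 = 333.2 N down at 2.6 m → arm 1.1 m, τ = 333.2 × 1.1 = 366.5 N·m counterclockwise.
Net moment of known loads = 366.5 N·m counterclockwise.
An unknown mass m at 7.3 m has arm 3.6 m; its moment is m·g·3.6 clockwise.
For rotational equilibrium, m × 9.8 × 3.6 = 366.5, so m = 366.5 / (9.8 × 3.6) = 10.4 kg.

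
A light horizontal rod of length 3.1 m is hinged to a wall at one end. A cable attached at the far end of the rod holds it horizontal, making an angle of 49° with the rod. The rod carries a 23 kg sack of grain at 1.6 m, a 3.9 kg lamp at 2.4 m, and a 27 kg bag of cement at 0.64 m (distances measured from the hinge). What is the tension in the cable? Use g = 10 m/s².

T ≈ 271 N

Sum moments about the hinge (the unknown hinge reaction has zero arm there).
Sack of grain: 23 × 10 = 230 N down at 1.6 m → arm 1.6 m, τ = 230 × 1.6 = 368 N·m clockwise.
Lamp: 3.9 × 10 = 39 N down at 2.4 m → arm 2.4 m, τ = 39 × 2.4 = 93.6 N·m clockwise.
Bag of cement: 27 × 10 = 270 N down at 0.64 m → arm 0.64 m, τ = 270 × 0.64 = 172.8 N·m clockwise.
Total clockwise load moment = 634.4 N·m.
The cable tension T acts at 3.1 m; only its component perpendicular to the rod, T sinθ, produces torque. sin 49° = 0.7547.
For rotational equilibrium, T × 3.1 × 0.7547 = 634.4, so T = 634.4 / 2.34 = 271 N.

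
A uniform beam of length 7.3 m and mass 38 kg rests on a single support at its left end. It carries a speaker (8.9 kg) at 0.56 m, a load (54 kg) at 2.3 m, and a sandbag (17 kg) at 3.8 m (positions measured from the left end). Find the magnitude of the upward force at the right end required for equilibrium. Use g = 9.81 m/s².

F ≈ 447 N

Sum moments about the left end (the unknown pivot reaction has zero arm there).
Beam weight: 38 × 9.81 = 372.8 N down at 3.65 m → arm 3.65 m, τ = 372.8 × 3.65 = 1361 N·m clockwise.
Speaker: 8.9 × 9.81 = 87.31 N down at 0.56 m → arm 0.56 m, τ = 87.31 × 0.56 = 48.89 N·m clockwise.
Load: 54 × 9.81 = 529.7 N down at 2.3 m → arm 2.3 m, τ = 529.7 × 2.3 = 1218 N·m clockwise.
Sandbag: 17 × 9.81 = 166.8 N down at 3.8 m → arm 3.8 m, τ = 166.8 × 3.8 = 633.8 N·m clockwise.
Net moment of the loads = 3262 N·m clockwise.
The upward force F acts at the right end, arm 7.3 m, giving F × 7.3 counterclockwise.
For rotational equilibrium, F × 7.3 = 3262, so F = 3262 / 7.3 = 447 N.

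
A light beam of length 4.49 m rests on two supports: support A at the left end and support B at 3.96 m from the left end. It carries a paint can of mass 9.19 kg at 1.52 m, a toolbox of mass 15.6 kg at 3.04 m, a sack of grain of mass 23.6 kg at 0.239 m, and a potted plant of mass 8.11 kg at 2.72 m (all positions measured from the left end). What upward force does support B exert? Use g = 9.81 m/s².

Sum moments about support A (its reaction then has zero moment arm).
Paint can: 9.19 × 9.81 = 90.15 N down at 1.52 m → arm 1.52 m, τ = 90.15 × 1.52 = 137 N·m clockwise.
Toolbox: 15.6 × 9.81 = 153 N down at 3.04 m → arm 3.04 m, τ = 153 × 3.04 = 465.1 N·m clockwise.
Sack of grain: 23.6 × 9.81 = 231.5 N down at 0.239 m → arm 0.239 m, τ = 231.5 × 0.239 = 55.33 N·m clockwise.
Potted plant: 8.11 × 9.81 = 79.56 N down at 2.72 m → arm 2.72 m, τ = 79.56 × 2.72 = 216.4 N·m clockwise.
Net load moment about support A = 873.8 N·m clockwise.
Reaction R at support B is upward at 3.96 m, arm 3.96 m → moment R × 3.96 counterclockwise.
Setting net torque to zero: R × 3.96 = 873.8 → R = 221 N.

R_B ≈ 221 N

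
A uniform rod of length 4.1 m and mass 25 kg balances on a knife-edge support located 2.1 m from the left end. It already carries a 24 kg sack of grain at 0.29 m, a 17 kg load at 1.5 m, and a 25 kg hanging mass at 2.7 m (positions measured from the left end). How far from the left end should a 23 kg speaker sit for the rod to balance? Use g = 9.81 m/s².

x ≈ 3.83 m from the left end

About the knife-edge support (at 2.1 m from the left end):
Beam weight: 25 × 9.81 = 245.2 N down at 2.05 m → arm 0.05 m, τ = 245.2 × 0.05 = 12.26 N·m counterclockwise.
Sack of grain: 24 × 9.81 = 235.4 N down at 0.29 m → arm 1.81 m, τ = 235.4 × 1.81 = 426.1 N·m counterclockwise.
Load: 17 × 9.81 = 166.8 N down at 1.5 m → arm 0.6 m, τ = 166.8 × 0.6 = 100.1 N·m counterclockwise.
Hanging mass: 25 × 9.81 = 245.2 N down at 2.7 m → arm 0.6 m, τ = 245.2 × 0.6 = 147.1 N·m clockwise.
Net moment of existing loads = 391.4 N·m counterclockwise.
The speaker weighs 23 × 9.81 = 225.6 N and must supply an equal clockwise moment, so its lever arm about the knife-edge support is 391.4 / 225.6 = 1.73 m.
That puts it at 2.1 + 1.73 = 3.83 m from the left end.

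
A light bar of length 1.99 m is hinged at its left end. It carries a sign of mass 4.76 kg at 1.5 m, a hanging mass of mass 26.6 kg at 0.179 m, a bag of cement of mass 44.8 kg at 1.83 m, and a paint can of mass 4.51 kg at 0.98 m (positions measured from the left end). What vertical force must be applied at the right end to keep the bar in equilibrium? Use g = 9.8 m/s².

F ≈ 484 N

Choose the left end as the axis so the unknown pivot reaction has zero arm there.
Sign: 4.76 × 9.8 = 46.65 N down at 1.5 m → arm 1.5 m, τ = 46.65 × 1.5 = 69.97 N·m clockwise.
Hanging mass: 26.6 × 9.8 = 260.7 N down at 0.179 m → arm 0.179 m, τ = 260.7 × 0.179 = 46.67 N·m clockwise.
Bag of cement: 44.8 × 9.8 = 439 N down at 1.83 m → arm 1.83 m, τ = 439 × 1.83 = 803.4 N·m clockwise.
Paint can: 4.51 × 9.8 = 44.2 N down at 0.98 m → arm 0.98 m, τ = 44.2 × 0.98 = 43.32 N·m clockwise.
Net moment of the loads = 963.4 N·m clockwise.
The upward force F acts at the right end, arm 1.99 m, giving F × 1.99 counterclockwise.
For rotational equilibrium, F × 1.99 = 963.4, so F = 963.4 / 1.99 = 484 N.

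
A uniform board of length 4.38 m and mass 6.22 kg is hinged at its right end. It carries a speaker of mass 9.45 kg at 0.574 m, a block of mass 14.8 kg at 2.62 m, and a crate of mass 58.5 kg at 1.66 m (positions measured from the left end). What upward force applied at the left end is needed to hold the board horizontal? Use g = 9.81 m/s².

About the right end:
Beam weight: 6.22 × 9.81 = 61.02 N down at 2.19 m → arm 2.19 m, τ = 61.02 × 2.19 = 133.6 N·m counterclockwise.
Speaker: 9.45 × 9.81 = 92.7 N down at 0.574 m → arm 3.806 m, τ = 92.7 × 3.806 = 352.8 N·m counterclockwise.
Block: 14.8 × 9.81 = 145.2 N down at 2.62 m → arm 1.76 m, τ = 145.2 × 1.76 = 255.6 N·m counterclockwise.
Crate: 58.5 × 9.81 = 573.9 N down at 1.66 m → arm 2.72 m, τ = 573.9 × 2.72 = 1561 N·m counterclockwise.
Net moment of the loads = 2303 N·m counterclockwise.
The upward force F acts at the left end, arm 4.38 m, giving F × 4.38 clockwise.
Setting net torque to zero: F × 4.38 = 2303 → F = 2303 / 4.38 = 526 N.

F ≈ 526 N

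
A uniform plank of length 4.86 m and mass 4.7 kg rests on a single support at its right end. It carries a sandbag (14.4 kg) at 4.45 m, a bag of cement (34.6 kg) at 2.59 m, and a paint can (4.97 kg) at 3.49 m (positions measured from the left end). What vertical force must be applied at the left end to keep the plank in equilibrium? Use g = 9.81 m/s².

F ≈ 207 N

Taking torques about the right end:
Beam weight: 4.7 × 9.81 = 46.11 N down at 2.43 m → arm 2.43 m, τ = 46.11 × 2.43 = 112 N·m counterclockwise.
Sandbag: 14.4 × 9.81 = 141.3 N down at 4.45 m → arm 0.41 m, τ = 141.3 × 0.41 = 57.93 N·m counterclockwise.
Bag of cement: 34.6 × 9.81 = 339.4 N down at 2.59 m → arm 2.27 m, τ = 339.4 × 2.27 = 770.4 N·m counterclockwise.
Paint can: 4.97 × 9.81 = 48.76 N down at 3.49 m → arm 1.37 m, τ = 48.76 × 1.37 = 66.8 N·m counterclockwise.
Net moment of the loads = 1007 N·m counterclockwise.
The upward force F acts at the left end, arm 4.86 m, giving F × 4.86 clockwise.
Balancing moments: F × 4.86 = 1007, giving F = 1007 / 4.86 = 207 N.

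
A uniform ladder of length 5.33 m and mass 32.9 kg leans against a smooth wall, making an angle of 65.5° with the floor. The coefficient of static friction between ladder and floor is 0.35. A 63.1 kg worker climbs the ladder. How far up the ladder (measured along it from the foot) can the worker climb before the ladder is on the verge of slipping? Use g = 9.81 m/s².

About the foot of the ladder:
Ladder weight 32.9×9.81 = 322.7 N acts at 2.665 m along the ladder; its horizontal arm is 2.665·cos65.5° = 1.105 m → τ = 356.6 N·m clockwise.
Worker weight 63.1×9.81 = 619 N at distance d → arm d·cos65.5° → τ = 619·d·0.4147 clockwise.
Wall normal N at the top has arm L sinθ = 4.85 m counterclockwise, so Στ = 0 gives N·4.85 = 356.6 + 256.7·d.
ΣFy = 0 ⇒ N_floor = 941.7 N, so the maximum friction is μ_s·N_floor = 0.35×941.7 = 329.6 N. ΣFx = 0 ⇒ N_wall = f, so at the slipping point N = 329.6 N.
Substituting: 329.6×4.85 = 356.6 + 256.7·d ⇒ d = (1599 − 356.6) / 256.7 = 4.84 m.

d ≈ 4.84 m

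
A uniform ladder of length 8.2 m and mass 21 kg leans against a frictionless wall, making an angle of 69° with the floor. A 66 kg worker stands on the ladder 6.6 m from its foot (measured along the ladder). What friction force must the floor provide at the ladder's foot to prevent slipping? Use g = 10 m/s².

f ≈ 244 N

Take moments about the foot of the ladder.
Ladder weight 21×10 = 210 N acts at 4.1 m along the ladder; its horizontal arm is 4.1·cos69° = 1.469 m → τ = 308.5 N·m clockwise.
Worker: 66×10 = 660 N at 6.6 m → arm 2.365 m → τ = 1561 N·m clockwise.
Wall normal N acts horizontally at the top; its moment arm is the height L sinθ = 8.2·sin69° = 7.655 m, counterclockwise.
For rotational equilibrium, N × 7.655 = 1870, so N = 244 N.
ΣFx = 0: friction at the foot balances the wall's push, so f = N_wall = 244 N.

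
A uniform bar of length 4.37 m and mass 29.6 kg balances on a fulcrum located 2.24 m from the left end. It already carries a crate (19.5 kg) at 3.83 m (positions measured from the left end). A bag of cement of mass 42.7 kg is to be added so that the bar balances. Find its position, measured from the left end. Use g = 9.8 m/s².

x ≈ 1.55 m from the left end

Take moments about the fulcrum (at 2.24 m from the left end).
Beam weight: 29.6 × 9.8 = 290.1 N down at 2.185 m → arm 0.055 m, τ = 290.1 × 0.055 = 15.96 N·m counterclockwise.
Crate: 19.5 × 9.8 = 191.1 N down at 3.83 m → arm 1.59 m, τ = 191.1 × 1.59 = 303.8 N·m clockwise.
Net moment of existing loads = 287.8 N·m clockwise.
The bag of cement weighs 42.7 × 9.8 = 418.5 N and must supply an equal counterclockwise moment, so its lever arm about the fulcrum is 287.8 / 418.5 = 0.688 m.
That puts it at 2.24 − 0.688 = 1.55 m from the left end.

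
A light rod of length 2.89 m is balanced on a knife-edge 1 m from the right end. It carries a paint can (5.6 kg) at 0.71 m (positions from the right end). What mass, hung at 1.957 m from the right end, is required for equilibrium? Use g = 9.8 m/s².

Take moments about the knife-edge (at 1 m from the right end).
Paint can: 5.6 × 9.8 = 54.88 N down at 0.71 m → arm 0.29 m, τ = 54.88 × 0.29 = 15.92 N·m clockwise.
Net moment of known loads = 15.92 N·m clockwise.
An unknown mass m at 1.957 m has arm 0.957 m; its moment is m·g·0.957 counterclockwise.
Balancing moments: m × 9.8 × 0.957 = 15.92, giving m = 15.92 / (9.8 × 0.957) = 1.7 kg.

m ≈ 1.7 kg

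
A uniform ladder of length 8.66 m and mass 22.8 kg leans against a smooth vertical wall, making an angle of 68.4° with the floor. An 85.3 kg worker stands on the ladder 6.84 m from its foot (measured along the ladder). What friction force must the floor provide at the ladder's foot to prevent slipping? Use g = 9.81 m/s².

Taking torques about the foot of the ladder:
Ladder weight 22.8×9.81 = 223.7 N acts at 4.33 m along the ladder; its horizontal arm is 4.33·cos68.4° = 1.594 m → τ = 356.6 N·m clockwise.
Worker: 85.3×9.81 = 836.8 N at 6.84 m → arm 2.518 m → τ = 2107 N·m clockwise.
Wall normal N acts horizontally at the top; its moment arm is the height L sinθ = 8.66·sin68.4° = 8.052 m, counterclockwise.
Setting net torque to zero: N × 8.052 = 2464 → N = 306 N.
ΣFx = 0: friction at the foot balances the wall's push, so f = N_wall = 306 N.

f ≈ 306 N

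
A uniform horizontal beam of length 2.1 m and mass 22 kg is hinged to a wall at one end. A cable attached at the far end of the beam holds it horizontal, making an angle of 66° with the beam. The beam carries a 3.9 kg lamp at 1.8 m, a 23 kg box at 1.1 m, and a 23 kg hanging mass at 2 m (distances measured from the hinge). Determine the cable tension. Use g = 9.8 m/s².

Choose the hinge as the axis so the unknown hinge reaction has zero arm there.
Beam weight: 22 × 9.8 = 215.6 N down at 1.05 m → arm 1.05 m, τ = 215.6 × 1.05 = 226.4 N·m clockwise.
Lamp: 3.9 × 9.8 = 38.22 N down at 1.8 m → arm 1.8 m, τ = 38.22 × 1.8 = 68.8 N·m clockwise.
Box: 23 × 9.8 = 225.4 N down at 1.1 m → arm 1.1 m, τ = 225.4 × 1.1 = 247.9 N·m clockwise.
Hanging mass: 23 × 9.8 = 225.4 N down at 2 m → arm 2 m, τ = 225.4 × 2 = 450.8 N·m clockwise.
Total clockwise load moment = 993.9 N·m.
The cable tension T acts at 2.1 m; only its component perpendicular to the beam, T sinθ, produces torque. sin 66° = 0.9135.
For rotational equilibrium, T × 2.1 × 0.9135 = 993.9, so T = 993.9 / 1.918 = 518 N.

T ≈ 518 N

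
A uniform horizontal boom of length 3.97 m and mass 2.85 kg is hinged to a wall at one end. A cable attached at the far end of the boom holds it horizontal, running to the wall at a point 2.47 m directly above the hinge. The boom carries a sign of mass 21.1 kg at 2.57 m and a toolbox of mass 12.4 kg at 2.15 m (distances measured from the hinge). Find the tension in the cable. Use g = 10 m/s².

T ≈ 413 N

Taking torques about the hinge:
Beam weight: 2.85 × 10 = 28.5 N down at 1.985 m → arm 1.985 m, τ = 28.5 × 1.985 = 56.57 N·m clockwise.
Sign: 21.1 × 10 = 211 N down at 2.57 m → arm 2.57 m, τ = 211 × 2.57 = 542.3 N·m clockwise.
Toolbox: 12.4 × 10 = 124 N down at 2.15 m → arm 2.15 m, τ = 124 × 2.15 = 266.6 N·m clockwise.
Total clockwise load moment = 865.5 N·m.
The cable tension T acts at 3.97 m; only its component perpendicular to the boom, T sinθ, produces torque. sinθ = h/√(h²+d²) = 2.47/√(2.47²+3.97²) = 0.5283.
For rotational equilibrium, T × 3.97 × 0.5283 = 865.5, so T = 865.5 / 2.097 = 413 N.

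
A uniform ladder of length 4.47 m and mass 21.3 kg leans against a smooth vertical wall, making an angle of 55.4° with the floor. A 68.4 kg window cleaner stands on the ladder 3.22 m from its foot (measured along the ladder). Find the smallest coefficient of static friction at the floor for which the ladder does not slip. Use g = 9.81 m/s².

Taking torques about the foot of the ladder:
Ladder weight 21.3×9.81 = 209 N acts at 2.235 m along the ladder; its horizontal arm is 2.235·cos55.4° = 1.269 m → τ = 265.2 N·m clockwise.
Window cleaner: 68.4×9.81 = 671 N at 3.22 m → arm 1.828 m → τ = 1227 N·m clockwise.
Wall normal N acts horizontally at the top; its moment arm is the height L sinθ = 4.47·sin55.4° = 3.679 m, counterclockwise.
Balancing moments: N × 3.679 = 1492, giving N = 405.5 N.
ΣFx = 0 ⇒ f = N_wall = 405.5 N. ΣFy = 0 ⇒ N_floor = 880 N.
μ_min = f / N_floor = 405.5 / 880 = 0.461.

μ_min ≈ 0.461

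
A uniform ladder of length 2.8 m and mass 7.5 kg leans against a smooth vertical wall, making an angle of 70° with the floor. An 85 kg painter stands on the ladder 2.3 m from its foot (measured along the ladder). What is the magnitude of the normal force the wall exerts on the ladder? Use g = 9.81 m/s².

N_wall ≈ 263 N

Choose the foot of the ladder as the axis so the floor normal and friction both act there and drop out.
Ladder weight 7.5×9.81 = 73.58 N acts at 1.4 m along the ladder; its horizontal arm is 1.4·cos70° = 0.4788 m → τ = 35.23 N·m clockwise.
Painter: 85×9.81 = 833.9 N at 2.3 m → arm 0.7866 m → τ = 655.9 N·m clockwise.
Wall normal N acts horizontally at the top; its moment arm is the height L sinθ = 2.8·sin70° = 2.631 m, counterclockwise.
Balancing moments: N × 2.631 = 691.1, giving N = 263 N.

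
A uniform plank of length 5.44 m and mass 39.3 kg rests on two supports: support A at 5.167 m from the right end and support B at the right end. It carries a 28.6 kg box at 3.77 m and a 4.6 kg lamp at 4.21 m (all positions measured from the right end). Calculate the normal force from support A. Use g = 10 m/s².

Sum moments about support B (its reaction then has zero moment arm).
Beam weight: 39.3 × 10 = 393 N down at 2.72 m → arm 2.72 m, τ = 393 × 2.72 = 1069 N·m counterclockwise.
Box: 28.6 × 10 = 286 N down at 3.77 m → arm 3.77 m, τ = 286 × 3.77 = 1078 N·m counterclockwise.
Lamp: 4.6 × 10 = 46 N down at 4.21 m → arm 4.21 m, τ = 46 × 4.21 = 193.7 N·m counterclockwise.
Net load moment about support B = 2341 N·m counterclockwise.
Reaction R at support A is upward at 5.167 m, arm 5.167 m → moment R × 5.167 clockwise.
Balancing moments: R × 5.167 = 2341, giving R = 453 N.

R_A ≈ 453 N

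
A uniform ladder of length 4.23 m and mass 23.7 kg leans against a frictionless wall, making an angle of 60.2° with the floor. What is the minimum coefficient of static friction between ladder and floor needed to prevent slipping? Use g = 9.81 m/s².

Taking torques about the foot of the ladder:
Ladder weight 23.7×9.81 = 232.5 N acts at 2.115 m along the ladder; its horizontal arm is 2.115·cos60.2° = 1.051 m → τ = 244.4 N·m clockwise.
Wall normal N acts horizontally at the top; its moment arm is the height L sinθ = 4.23·sin60.2° = 3.671 m, counterclockwise.
Setting net torque to zero: N × 3.671 = 244.4 → N = 66.58 N.
ΣFx = 0 ⇒ f = N_wall = 66.58 N. ΣFy = 0 ⇒ N_floor = 232.5 N.
μ_min = f / N_floor = 66.58 / 232.5 = 0.286.

μ_min ≈ 0.286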